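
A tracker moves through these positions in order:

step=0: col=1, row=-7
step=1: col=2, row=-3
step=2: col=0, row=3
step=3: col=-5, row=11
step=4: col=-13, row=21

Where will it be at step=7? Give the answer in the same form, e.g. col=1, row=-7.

col=-55, row=63

First differences are (+1, +4), (-2, +6), (-5, +8), (-8, +10); their common second difference is (-3, +2) (constant acceleration).
step 5: col=-13, row=21 + (-11, +12) → col=-24, row=33
step 6: col=-24, row=33 + (-14, +14) → col=-38, row=47
step 7: col=-38, row=47 + (-17, +16) → col=-55, row=63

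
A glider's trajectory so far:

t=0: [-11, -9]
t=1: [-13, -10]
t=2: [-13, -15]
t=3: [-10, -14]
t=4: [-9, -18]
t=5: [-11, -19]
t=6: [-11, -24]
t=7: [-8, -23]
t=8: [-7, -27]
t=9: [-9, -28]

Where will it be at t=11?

[-6, -32]

The moves between consecutive positions are [-2, -1], [+0, -5], [+3, +1], [+1, -4], [-2, -1], [+0, -5], [+3, +1], [+1, -4], [-2, -1]; they repeat the 4-cycle [[-2, -1], [+0, -5], [+3, +1], [+1, -4]].
step 10: apply [+0, -5] → [-9, -33]
step 11: apply [+3, +1] → [-6, -32]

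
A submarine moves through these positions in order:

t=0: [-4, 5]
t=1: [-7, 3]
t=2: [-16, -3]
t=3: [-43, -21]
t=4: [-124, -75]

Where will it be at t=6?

[-1096, -723]

Step-to-step displacements: [-3, -2], [-9, -6], [-27, -18], [-81, -54]; each is 3× the previous.
step 5: [-124, -75] + [-243, -162] → [-367, -237]
step 6: [-367, -237] + [-729, -486] → [-1096, -723]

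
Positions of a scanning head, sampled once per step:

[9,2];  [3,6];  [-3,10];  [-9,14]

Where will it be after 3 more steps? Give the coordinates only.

Constant displacement of [-6,+4] per step.
step 4: [-9,14] + [-6,+4] → [-15,18]
step 5: [-15,18] + [-6,+4] → [-21,22]
step 6: [-21,22] + [-6,+4] → [-27,26]

[-27,26]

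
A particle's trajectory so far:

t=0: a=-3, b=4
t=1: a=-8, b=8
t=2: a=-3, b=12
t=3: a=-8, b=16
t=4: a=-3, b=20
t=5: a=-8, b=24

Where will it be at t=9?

The a coordinate repeats the cycle [-3, -8] with period 2; step 9 mod 2 = 1, giving -8.
The b coordinate changes by +4 each step, so at step 9 it is 4 + 9·(4) = 40.

a=-8, b=40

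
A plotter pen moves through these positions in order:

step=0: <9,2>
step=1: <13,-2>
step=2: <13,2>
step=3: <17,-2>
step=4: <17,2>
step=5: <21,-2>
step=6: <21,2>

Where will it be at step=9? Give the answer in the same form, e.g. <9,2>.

<29,-2>

The moves between consecutive positions are <+4,-4>, <+0,+4>, <+4,-4>, <+0,+4>, <+4,-4>, <+0,+4>; they repeat the 2-cycle [<+4,-4>, <+0,+4>].
step 7: apply <+4,-4> → <25,-2>
step 8: apply <+0,+4> → <25,2>
step 9: apply <+4,-4> → <29,-2>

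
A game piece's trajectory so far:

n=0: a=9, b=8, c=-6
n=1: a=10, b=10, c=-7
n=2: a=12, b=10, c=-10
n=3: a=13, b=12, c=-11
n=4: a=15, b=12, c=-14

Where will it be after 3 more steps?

The moves between consecutive positions are (+1,+2,-1), (+2,+0,-3), (+1,+2,-1), (+2,+0,-3); they repeat the 2-cycle [(+1,+2,-1), (+2,+0,-3)].
step 5: apply (+1,+2,-1) → a=16, b=14, c=-15
step 6: apply (+2,+0,-3) → a=18, b=14, c=-18
step 7: apply (+1,+2,-1) → a=19, b=16, c=-19

a=19, b=16, c=-19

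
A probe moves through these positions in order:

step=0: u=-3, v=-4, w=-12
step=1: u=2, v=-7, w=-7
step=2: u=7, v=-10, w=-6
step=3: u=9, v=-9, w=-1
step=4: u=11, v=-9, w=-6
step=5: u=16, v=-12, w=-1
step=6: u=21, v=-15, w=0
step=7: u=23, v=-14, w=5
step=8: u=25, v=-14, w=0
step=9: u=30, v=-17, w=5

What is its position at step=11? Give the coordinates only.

u=37, v=-19, w=11

Step-to-step displacements: (+5, -3, +5), (+5, -3, +1), (+2, +1, +5), (+2, +0, -5), (+5, -3, +5), (+5, -3, +1), (+2, +1, +5), (+2, +0, -5), (+5, -3, +5) — a repeating cycle of length 4.
step 10: apply (+5, -3, +1) → u=35, v=-20, w=6
step 11: apply (+2, +1, +5) → u=37, v=-19, w=11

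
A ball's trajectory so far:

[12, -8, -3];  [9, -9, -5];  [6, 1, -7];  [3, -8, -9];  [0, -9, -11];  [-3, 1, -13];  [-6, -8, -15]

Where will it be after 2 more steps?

[-12, 1, -19]

First: linear, -3 per step → -12 at step 8.
Second: cycles through -8, -9, 1 every 3 steps. Step 8 lands at position 2 of the cycle → 1.
Third: linear, -2 per step → -19 at step 8.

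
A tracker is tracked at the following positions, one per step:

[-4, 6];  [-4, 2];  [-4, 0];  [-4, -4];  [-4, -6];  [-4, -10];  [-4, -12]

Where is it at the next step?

[-4, -16]

The moves between consecutive positions are [+0, -4], [+0, -2], [+0, -4], [+0, -2], [+0, -4], [+0, -2]; they repeat the 2-cycle [[+0, -4], [+0, -2]].
step 7: apply [+0, -4] → [-4, -16]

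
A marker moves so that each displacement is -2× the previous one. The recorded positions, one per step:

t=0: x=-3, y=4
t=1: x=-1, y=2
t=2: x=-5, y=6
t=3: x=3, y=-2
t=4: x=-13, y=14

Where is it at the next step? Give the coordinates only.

x=19, y=-18

Consecutive displacements (+2,-2), (-4,+4), (+8,-8), (-16,+16) scale by a factor of -2 each step.
step 5: x=-13, y=14 + (+32,-32) → x=19, y=-18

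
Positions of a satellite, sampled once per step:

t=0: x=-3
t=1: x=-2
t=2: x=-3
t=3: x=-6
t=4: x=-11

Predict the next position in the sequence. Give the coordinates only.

x=-18

Taking differences between consecutive positions: +1, -1, -3, -5. These grow by -2 each step.
step 5: -11 − 7 → x=-18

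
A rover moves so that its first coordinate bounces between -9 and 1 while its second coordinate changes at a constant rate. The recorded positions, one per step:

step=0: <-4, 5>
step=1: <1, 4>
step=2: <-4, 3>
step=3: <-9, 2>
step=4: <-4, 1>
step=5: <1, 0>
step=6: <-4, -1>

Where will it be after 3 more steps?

The first coordinate travels 5 per step and bounces off the walls at -9 and 1.
  step 7: -4 → -9
  step 8: -9 → -4
  step 9: -4 → 1
The second coordinate changes by -1 each step: at step 9 it is -4.

<1, -4>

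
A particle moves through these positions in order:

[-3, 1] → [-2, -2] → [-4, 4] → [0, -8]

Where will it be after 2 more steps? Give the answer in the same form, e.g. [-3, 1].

[8, -32]

Step-to-step displacements: [+1, -3], [-2, +6], [+4, -12]; each is -2× the previous.
step 4: [0, -8] + [-8, +24] → [-8, 16]
step 5: [-8, 16] + [+16, -48] → [8, -32]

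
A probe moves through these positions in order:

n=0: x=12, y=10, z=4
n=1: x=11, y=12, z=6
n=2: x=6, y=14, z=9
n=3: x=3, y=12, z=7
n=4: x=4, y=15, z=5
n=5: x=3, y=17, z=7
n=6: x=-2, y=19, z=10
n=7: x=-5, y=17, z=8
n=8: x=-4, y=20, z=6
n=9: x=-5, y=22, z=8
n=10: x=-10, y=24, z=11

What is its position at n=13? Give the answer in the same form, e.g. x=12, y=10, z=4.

Differencing gives (-1,+2,+2), (-5,+2,+3), (-3,-2,-2), (+1,+3,-2), (-1,+2,+2), (-5,+2,+3), (-3,-2,-2), (+1,+3,-2), (-1,+2,+2), (-5,+2,+3). This is the pattern (-1,+2,+2), (-5,+2,+3), (-3,-2,-2), (+1,+3,-2) repeated.
step 11: apply (-3,-2,-2) → x=-13, y=22, z=9
step 12: apply (+1,+3,-2) → x=-12, y=25, z=7
step 13: apply (-1,+2,+2) → x=-13, y=27, z=9

x=-13, y=27, z=9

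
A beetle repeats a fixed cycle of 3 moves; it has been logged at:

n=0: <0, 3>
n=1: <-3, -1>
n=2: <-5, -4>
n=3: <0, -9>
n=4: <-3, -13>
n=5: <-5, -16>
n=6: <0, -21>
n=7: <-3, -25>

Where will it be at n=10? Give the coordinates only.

<-3, -37>

Step-to-step displacements: <-3, -4>, <-2, -3>, <+5, -5>, <-3, -4>, <-2, -3>, <+5, -5>, <-3, -4> — a repeating cycle of length 3.
step 8: apply <-2, -3> → <-5, -28>
step 9: apply <+5, -5> → <0, -33>
step 10: apply <-3, -4> → <-3, -37>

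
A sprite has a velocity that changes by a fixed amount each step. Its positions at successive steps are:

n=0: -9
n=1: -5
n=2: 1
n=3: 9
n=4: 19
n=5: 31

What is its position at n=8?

First differences are +4, +6, +8, +10, +12; their common second difference is +2 (constant acceleration).
step 6: 31 + 14 → 45
step 7: 45 + 16 → 61
step 8: 61 + 18 → 79

79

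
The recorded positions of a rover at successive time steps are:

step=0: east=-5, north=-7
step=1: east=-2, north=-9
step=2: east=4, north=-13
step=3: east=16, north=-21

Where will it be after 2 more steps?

east=88, north=-69

Step-to-step displacements: (+3, -2), (+6, -4), (+12, -8); each is 2× the previous.
step 4: east=16, north=-21 + (+24, -16) → east=40, north=-37
step 5: east=40, north=-37 + (+48, -32) → east=88, north=-69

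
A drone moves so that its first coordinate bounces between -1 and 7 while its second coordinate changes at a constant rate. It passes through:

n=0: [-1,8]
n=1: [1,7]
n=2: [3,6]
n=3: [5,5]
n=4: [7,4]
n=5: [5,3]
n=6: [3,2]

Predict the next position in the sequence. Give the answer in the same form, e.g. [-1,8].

The first coordinate reflects between -1 and 7, moving 2 per step.
  step 7: 3 → 1
The second coordinate changes by -1 each step: at step 7 it is 1.

[1,1]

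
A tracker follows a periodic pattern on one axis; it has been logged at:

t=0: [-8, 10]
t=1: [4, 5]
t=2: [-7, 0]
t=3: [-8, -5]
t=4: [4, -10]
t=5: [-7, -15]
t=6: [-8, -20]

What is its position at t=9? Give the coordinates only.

First: cycles through -8, 4, -7 every 3 steps. Step 9 lands at position 0 of the cycle → -8.
Second: linear, -5 per step → -35 at step 9.

[-8, -35]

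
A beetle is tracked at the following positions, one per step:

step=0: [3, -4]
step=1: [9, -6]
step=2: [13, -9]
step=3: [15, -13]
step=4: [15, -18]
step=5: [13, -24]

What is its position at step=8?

[-5, -48]

First differences are [+6, -2], [+4, -3], [+2, -4], [+0, -5], [-2, -6]; their common second difference is [-2, -1] (constant acceleration).
step 6: [13, -24] + [-4, -7] → [9, -31]
step 7: [9, -31] + [-6, -8] → [3, -39]
step 8: [3, -39] + [-8, -9] → [-5, -48]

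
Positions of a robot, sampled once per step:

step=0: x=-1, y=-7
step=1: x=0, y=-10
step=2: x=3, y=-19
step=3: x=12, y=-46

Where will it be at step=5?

x=120, y=-370

The jumps are (+1, -3), (+3, -9), (+9, -27) — a geometric progression with ratio 3.
step 4: x=12, y=-46 + (+27, -81) → x=39, y=-127
step 5: x=39, y=-127 + (+81, -243) → x=120, y=-370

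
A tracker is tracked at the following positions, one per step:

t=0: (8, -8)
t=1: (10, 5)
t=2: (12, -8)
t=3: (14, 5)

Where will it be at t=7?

The first coordinate changes by +2 each step, so at step 7 it is 8 + 7·(2) = 22.
The second coordinate repeats the cycle [-8, 5] with period 2; step 7 mod 2 = 1, giving 5.

(22, 5)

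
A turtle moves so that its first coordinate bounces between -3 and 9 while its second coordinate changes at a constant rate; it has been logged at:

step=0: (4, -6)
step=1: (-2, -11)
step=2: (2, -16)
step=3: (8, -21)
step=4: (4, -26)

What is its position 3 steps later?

The first coordinate reflects between -3 and 9, moving 6 per step.
  step 5: 4 → -2
  step 6: -2 → 2
  step 7: 2 → 8
The second coordinate changes by -5 each step: at step 7 it is -41.

(8, -41)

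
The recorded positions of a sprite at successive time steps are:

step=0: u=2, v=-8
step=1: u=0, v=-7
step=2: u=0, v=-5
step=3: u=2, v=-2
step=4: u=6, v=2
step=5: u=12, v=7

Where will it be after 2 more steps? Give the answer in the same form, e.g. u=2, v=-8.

u=30, v=20

First differences are (-2, +1), (+0, +2), (+2, +3), (+4, +4), (+6, +5); their common second difference is (+2, +1) (constant acceleration).
step 6: u=12, v=7 + (+8, +6) → u=20, v=13
step 7: u=20, v=13 + (+10, +7) → u=30, v=20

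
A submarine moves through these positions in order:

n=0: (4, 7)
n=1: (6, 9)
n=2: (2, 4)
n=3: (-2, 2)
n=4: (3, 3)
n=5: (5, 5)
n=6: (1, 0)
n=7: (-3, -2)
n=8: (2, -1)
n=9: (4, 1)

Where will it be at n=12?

(1, -5)

Differencing gives (+2, +2), (-4, -5), (-4, -2), (+5, +1), (+2, +2), (-4, -5), (-4, -2), (+5, +1), (+2, +2). This is the pattern (+2, +2), (-4, -5), (-4, -2), (+5, +1) repeated.
step 10: apply (-4, -5) → (0, -4)
step 11: apply (-4, -2) → (-4, -6)
step 12: apply (+5, +1) → (1, -5)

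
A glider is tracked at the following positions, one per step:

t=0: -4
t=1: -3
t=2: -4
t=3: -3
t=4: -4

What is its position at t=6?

The jumps are +1, -1, +1, -1 — a geometric progression with ratio -1.
step 5: -4 + 1 → -3
step 6: -3 − 1 → -4

-4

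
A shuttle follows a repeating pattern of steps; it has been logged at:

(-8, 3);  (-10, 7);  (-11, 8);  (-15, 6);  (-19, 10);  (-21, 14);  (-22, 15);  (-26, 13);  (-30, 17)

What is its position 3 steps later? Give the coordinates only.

(-37, 20)

The moves between consecutive positions are (-2, +4), (-1, +1), (-4, -2), (-4, +4), (-2, +4), (-1, +1), (-4, -2), (-4, +4); they repeat the 4-cycle [(-2, +4), (-1, +1), (-4, -2), (-4, +4)].
step 9: apply (-2, +4) → (-32, 21)
step 10: apply (-1, +1) → (-33, 22)
step 11: apply (-4, -2) → (-37, 20)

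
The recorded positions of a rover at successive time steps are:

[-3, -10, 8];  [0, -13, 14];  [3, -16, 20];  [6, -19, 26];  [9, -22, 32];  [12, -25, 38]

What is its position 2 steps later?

Constant displacement of [+3, -3, +6] per step.
step 6: [12, -25, 38] + [+3, -3, +6] → [15, -28, 44]
step 7: [15, -28, 44] + [+3, -3, +6] → [18, -31, 50]

[18, -31, 50]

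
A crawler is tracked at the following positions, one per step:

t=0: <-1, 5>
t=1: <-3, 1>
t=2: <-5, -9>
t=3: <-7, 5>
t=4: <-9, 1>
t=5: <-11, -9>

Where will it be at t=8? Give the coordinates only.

<-17, -9>

The first coordinate changes by -2 each step, so at step 8 it is -1 + 8·(-2) = -17.
The second coordinate repeats the cycle [5, 1, -9] with period 3; step 8 mod 3 = 2, giving -9.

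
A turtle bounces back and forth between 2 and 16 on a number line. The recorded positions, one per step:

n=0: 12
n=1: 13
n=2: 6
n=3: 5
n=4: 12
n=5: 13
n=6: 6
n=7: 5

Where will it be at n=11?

5

The value reflects between 2 and 16, moving 7 per step.
  step 8: 5 → 12
  step 9: 12 → 13
  step 10: 13 → 6
  step 11: 6 → 5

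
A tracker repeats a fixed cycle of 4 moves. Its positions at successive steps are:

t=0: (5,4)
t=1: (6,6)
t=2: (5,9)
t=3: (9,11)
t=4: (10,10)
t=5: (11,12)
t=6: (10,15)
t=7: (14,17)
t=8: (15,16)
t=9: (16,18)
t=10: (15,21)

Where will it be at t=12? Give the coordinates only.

The moves between consecutive positions are (+1,+2), (-1,+3), (+4,+2), (+1,-1), (+1,+2), (-1,+3), (+4,+2), (+1,-1), (+1,+2), (-1,+3); they repeat the 4-cycle [(+1,+2), (-1,+3), (+4,+2), (+1,-1)].
step 11: apply (+4,+2) → (19,23)
step 12: apply (+1,-1) → (20,22)

(20,22)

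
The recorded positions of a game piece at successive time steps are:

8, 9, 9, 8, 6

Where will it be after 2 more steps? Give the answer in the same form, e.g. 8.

-1

Successive displacements: +1, +0, -1, -2 — each changes by -1.
step 5: 6 − 3 → 3
step 6: 3 − 4 → -1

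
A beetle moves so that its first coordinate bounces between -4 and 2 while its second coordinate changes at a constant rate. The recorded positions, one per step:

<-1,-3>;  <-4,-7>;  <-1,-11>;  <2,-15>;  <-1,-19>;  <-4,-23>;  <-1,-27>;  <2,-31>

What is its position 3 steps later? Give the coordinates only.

The first coordinate travels 3 per step and bounces off the walls at -4 and 2.
  step 8: 2 → -1
  step 9: -1 → -4
  step 10: -4 → -1
The second coordinate changes by -4 each step: at step 10 it is -43.

<-1,-43>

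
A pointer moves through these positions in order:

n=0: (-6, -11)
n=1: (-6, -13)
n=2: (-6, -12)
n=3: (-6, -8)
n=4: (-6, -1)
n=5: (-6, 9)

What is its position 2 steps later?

(-6, 38)

First differences are (+0, -2), (+0, +1), (+0, +4), (+0, +7), (+0, +10); their common second difference is (+0, +3) (constant acceleration).
step 6: (-6, 9) + (+0, +13) → (-6, 22)
step 7: (-6, 22) + (+0, +16) → (-6, 38)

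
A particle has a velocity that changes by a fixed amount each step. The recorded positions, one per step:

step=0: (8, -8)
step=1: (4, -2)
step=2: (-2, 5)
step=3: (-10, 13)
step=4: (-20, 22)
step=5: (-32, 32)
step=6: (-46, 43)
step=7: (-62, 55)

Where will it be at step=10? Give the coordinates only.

First differences are (-4, +6), (-6, +7), (-8, +8), (-10, +9), (-12, +10), (-14, +11), (-16, +12); their common second difference is (-2, +1) (constant acceleration).
step 8: (-62, 55) + (-18, +13) → (-80, 68)
step 9: (-80, 68) + (-20, +14) → (-100, 82)
step 10: (-100, 82) + (-22, +15) → (-122, 97)

(-122, 97)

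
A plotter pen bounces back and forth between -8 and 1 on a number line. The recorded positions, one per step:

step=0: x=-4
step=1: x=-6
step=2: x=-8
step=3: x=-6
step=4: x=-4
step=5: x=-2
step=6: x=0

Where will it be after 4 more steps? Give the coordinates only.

The value travels 2 per step and bounces off the walls at -8 and 1.
  step 7: 0 → 0
  step 8: 0 → -2
  step 9: -2 → -4
  step 10: -4 → -6

x=-6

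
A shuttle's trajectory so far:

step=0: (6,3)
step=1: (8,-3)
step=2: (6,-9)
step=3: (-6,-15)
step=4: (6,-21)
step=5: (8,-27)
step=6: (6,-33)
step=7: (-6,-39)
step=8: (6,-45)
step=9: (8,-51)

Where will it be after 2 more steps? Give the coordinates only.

The first coordinate repeats the cycle [6, 8, 6, -6] with period 4; step 11 mod 4 = 3, giving -6.
The second coordinate changes by -6 each step, so at step 11 it is 3 + 11·(-6) = -63.

(-6,-63)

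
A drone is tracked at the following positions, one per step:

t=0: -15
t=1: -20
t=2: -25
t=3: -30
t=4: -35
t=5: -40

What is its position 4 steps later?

-60

Constant displacement of -5 per step.
step 6: -40 − 5 → -45
step 7: -45 − 5 → -50
step 8: -50 − 5 → -55
step 9: -55 − 5 → -60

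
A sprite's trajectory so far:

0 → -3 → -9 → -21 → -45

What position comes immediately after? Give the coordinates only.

Consecutive displacements -3, -6, -12, -24 scale by a factor of 2 each step.
step 5: -45 − 48 → -93

-93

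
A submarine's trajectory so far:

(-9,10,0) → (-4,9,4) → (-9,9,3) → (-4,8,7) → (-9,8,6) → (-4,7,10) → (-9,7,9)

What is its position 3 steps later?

The moves between consecutive positions are (+5,-1,+4), (-5,+0,-1), (+5,-1,+4), (-5,+0,-1), (+5,-1,+4), (-5,+0,-1); they repeat the 2-cycle [(+5,-1,+4), (-5,+0,-1)].
step 7: apply (+5,-1,+4) → (-4,6,13)
step 8: apply (-5,+0,-1) → (-9,6,12)
step 9: apply (+5,-1,+4) → (-4,5,16)

(-4,5,16)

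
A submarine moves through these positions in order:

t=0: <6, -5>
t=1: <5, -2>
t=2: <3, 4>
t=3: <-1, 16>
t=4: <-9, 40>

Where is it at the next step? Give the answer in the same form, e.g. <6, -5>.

The jumps are <-1, +3>, <-2, +6>, <-4, +12>, <-8, +24> — a geometric progression with ratio 2.
step 5: <-9, 40> + <-16, +48> → <-25, 88>

<-25, 88>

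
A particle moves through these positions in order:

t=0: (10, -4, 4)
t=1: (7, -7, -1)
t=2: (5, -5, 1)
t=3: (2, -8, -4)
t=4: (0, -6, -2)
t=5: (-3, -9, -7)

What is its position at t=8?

(-10, -8, -8)

The moves between consecutive positions are (-3, -3, -5), (-2, +2, +2), (-3, -3, -5), (-2, +2, +2), (-3, -3, -5); they repeat the 2-cycle [(-3, -3, -5), (-2, +2, +2)].
step 6: apply (-2, +2, +2) → (-5, -7, -5)
step 7: apply (-3, -3, -5) → (-8, -10, -10)
step 8: apply (-2, +2, +2) → (-10, -8, -8)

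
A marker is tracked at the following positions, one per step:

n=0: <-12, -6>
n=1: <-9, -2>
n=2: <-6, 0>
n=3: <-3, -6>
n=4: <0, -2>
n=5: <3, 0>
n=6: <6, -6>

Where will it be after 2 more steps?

<12, 0>

First: linear, +3 per step → 12 at step 8.
Second: cycles through -6, -2, 0 every 3 steps. Step 8 lands at position 2 of the cycle → 0.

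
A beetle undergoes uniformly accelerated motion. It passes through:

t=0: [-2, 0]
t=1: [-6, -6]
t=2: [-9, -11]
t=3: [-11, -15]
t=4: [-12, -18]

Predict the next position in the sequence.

First differences are [-4, -6], [-3, -5], [-2, -4], [-1, -3]; their common second difference is [+1, +1] (constant acceleration).
step 5: [-12, -18] + [+0, -2] → [-12, -20]

[-12, -20]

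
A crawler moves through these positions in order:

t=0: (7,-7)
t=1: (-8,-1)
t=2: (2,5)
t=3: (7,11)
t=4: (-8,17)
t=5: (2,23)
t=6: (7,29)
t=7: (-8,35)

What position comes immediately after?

The first coordinate repeats the cycle [7, -8, 2] with period 3; step 8 mod 3 = 2, giving 2.
The second coordinate changes by +6 each step, so at step 8 it is -7 + 8·(6) = 41.

(2,41)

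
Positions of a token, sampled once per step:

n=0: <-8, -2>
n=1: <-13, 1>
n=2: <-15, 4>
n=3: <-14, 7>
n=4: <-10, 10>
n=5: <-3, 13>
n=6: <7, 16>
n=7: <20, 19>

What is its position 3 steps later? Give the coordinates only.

<77, 28>

First differences are <-5, +3>, <-2, +3>, <+1, +3>, <+4, +3>, <+7, +3>, <+10, +3>, <+13, +3>; their common second difference is <+3, +0> (constant acceleration).
step 8: <20, 19> + <+16, +3> → <36, 22>
step 9: <36, 22> + <+19, +3> → <55, 25>
step 10: <55, 25> + <+22, +3> → <77, 28>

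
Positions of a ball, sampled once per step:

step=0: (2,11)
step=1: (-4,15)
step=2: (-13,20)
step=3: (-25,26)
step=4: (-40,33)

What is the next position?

First differences are (-6,+4), (-9,+5), (-12,+6), (-15,+7); their common second difference is (-3,+1) (constant acceleration).
step 5: (-40,33) + (-18,+8) → (-58,41)

(-58,41)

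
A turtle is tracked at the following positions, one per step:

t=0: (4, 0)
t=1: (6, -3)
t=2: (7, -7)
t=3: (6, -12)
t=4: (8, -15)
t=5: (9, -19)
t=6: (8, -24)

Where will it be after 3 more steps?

(10, -36)

Differencing gives (+2, -3), (+1, -4), (-1, -5), (+2, -3), (+1, -4), (-1, -5). This is the pattern (+2, -3), (+1, -4), (-1, -5) repeated.
step 7: apply (+2, -3) → (10, -27)
step 8: apply (+1, -4) → (11, -31)
step 9: apply (-1, -5) → (10, -36)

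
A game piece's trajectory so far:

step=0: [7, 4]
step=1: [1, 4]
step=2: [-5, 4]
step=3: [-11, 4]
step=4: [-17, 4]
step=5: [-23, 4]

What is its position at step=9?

The position changes by [-6, +0] every step.
step 6: [-23, 4] + [-6, +0] → [-29, 4]
step 7: [-29, 4] + [-6, +0] → [-35, 4]
step 8: [-35, 4] + [-6, +0] → [-41, 4]
step 9: [-41, 4] + [-6, +0] → [-47, 4]

[-47, 4]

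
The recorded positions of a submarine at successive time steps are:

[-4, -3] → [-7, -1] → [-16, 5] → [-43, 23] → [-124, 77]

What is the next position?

Consecutive displacements [-3, +2], [-9, +6], [-27, +18], [-81, +54] scale by a factor of 3 each step.
step 5: [-124, 77] + [-243, +162] → [-367, 239]

[-367, 239]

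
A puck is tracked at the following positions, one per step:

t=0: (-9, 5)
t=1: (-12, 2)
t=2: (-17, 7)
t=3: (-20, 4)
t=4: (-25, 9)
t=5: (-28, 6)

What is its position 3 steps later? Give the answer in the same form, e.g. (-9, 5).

(-41, 13)

Step-to-step displacements: (-3, -3), (-5, +5), (-3, -3), (-5, +5), (-3, -3) — a repeating cycle of length 2.
step 6: apply (-5, +5) → (-33, 11)
step 7: apply (-3, -3) → (-36, 8)
step 8: apply (-5, +5) → (-41, 13)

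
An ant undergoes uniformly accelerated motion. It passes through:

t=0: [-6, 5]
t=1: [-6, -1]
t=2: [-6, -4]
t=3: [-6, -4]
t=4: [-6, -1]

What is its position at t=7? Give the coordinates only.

First differences are [+0, -6], [+0, -3], [+0, +0], [+0, +3]; their common second difference is [+0, +3] (constant acceleration).
step 5: [-6, -1] + [+0, +6] → [-6, 5]
step 6: [-6, 5] + [+0, +9] → [-6, 14]
step 7: [-6, 14] + [+0, +12] → [-6, 26]

[-6, 26]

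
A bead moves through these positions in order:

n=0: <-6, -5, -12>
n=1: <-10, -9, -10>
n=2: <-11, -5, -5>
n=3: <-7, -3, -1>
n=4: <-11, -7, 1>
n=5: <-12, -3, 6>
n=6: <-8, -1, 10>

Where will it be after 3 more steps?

The moves between consecutive positions are <-4, -4, +2>, <-1, +4, +5>, <+4, +2, +4>, <-4, -4, +2>, <-1, +4, +5>, <+4, +2, +4>; they repeat the 3-cycle [<-4, -4, +2>, <-1, +4, +5>, <+4, +2, +4>].
step 7: apply <-4, -4, +2> → <-12, -5, 12>
step 8: apply <-1, +4, +5> → <-13, -1, 17>
step 9: apply <+4, +2, +4> → <-9, 1, 21>

<-9, 1, 21>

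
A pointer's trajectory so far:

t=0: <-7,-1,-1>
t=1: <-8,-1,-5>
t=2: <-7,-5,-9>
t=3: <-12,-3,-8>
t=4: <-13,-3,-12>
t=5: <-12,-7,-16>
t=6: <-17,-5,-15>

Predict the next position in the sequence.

<-18,-5,-19>

The moves between consecutive positions are <-1,+0,-4>, <+1,-4,-4>, <-5,+2,+1>, <-1,+0,-4>, <+1,-4,-4>, <-5,+2,+1>; they repeat the 3-cycle [<-1,+0,-4>, <+1,-4,-4>, <-5,+2,+1>].
step 7: apply <-1,+0,-4> → <-18,-5,-19>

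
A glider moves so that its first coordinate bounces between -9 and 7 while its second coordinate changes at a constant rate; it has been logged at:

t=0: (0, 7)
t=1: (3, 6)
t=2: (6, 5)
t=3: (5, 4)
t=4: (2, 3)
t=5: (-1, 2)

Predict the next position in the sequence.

The first coordinate reflects between -9 and 7, moving 3 per step.
  step 6: -1 → -4
The second coordinate changes by -1 each step: at step 6 it is 1.

(-4, 1)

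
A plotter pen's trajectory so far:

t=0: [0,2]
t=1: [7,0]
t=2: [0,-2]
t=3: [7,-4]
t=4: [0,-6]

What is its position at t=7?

[7,-12]

The first coordinate repeats the cycle [0, 7] with period 2; step 7 mod 2 = 1, giving 7.
The second coordinate changes by -2 each step, so at step 7 it is 2 + 7·(-2) = -12.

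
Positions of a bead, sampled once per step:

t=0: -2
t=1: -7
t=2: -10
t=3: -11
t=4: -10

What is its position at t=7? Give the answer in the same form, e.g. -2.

5

First differences are -5, -3, -1, +1; their common second difference is +2 (constant acceleration).
step 5: -10 + 3 → -7
step 6: -7 + 5 → -2
step 7: -2 + 7 → 5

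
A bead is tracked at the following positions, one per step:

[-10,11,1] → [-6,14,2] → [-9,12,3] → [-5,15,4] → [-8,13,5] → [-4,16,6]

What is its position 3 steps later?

[-6,15,9]

The moves between consecutive positions are [+4,+3,+1], [-3,-2,+1], [+4,+3,+1], [-3,-2,+1], [+4,+3,+1]; they repeat the 2-cycle [[+4,+3,+1], [-3,-2,+1]].
step 6: apply [-3,-2,+1] → [-7,14,7]
step 7: apply [+4,+3,+1] → [-3,17,8]
step 8: apply [-3,-2,+1] → [-6,15,9]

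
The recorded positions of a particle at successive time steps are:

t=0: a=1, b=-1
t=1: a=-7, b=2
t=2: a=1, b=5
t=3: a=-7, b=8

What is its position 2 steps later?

The a coordinate repeats the cycle [1, -7] with period 2; step 5 mod 2 = 1, giving -7.
The b coordinate changes by +3 each step, so at step 5 it is -1 + 5·(3) = 14.

a=-7, b=14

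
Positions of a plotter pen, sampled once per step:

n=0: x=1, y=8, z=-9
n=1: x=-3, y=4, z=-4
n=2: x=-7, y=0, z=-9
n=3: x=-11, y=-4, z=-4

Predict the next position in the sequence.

x=-15, y=-8, z=-9

X: linear, -4 per step → -15 at step 4.
Y: linear, -4 per step → -8 at step 4.
Z: cycles through -9, -4 every 2 steps. Step 4 lands at position 0 of the cycle → -9.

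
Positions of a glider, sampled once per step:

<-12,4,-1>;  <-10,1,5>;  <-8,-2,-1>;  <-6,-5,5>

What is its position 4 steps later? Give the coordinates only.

The first coordinate changes by +2 each step, so at step 7 it is -12 + 7·(2) = 2.
The second coordinate changes by -3 each step, so at step 7 it is 4 + 7·(-3) = -17.
The third coordinate repeats the cycle [-1, 5] with period 2; step 7 mod 2 = 1, giving 5.

<2,-17,5>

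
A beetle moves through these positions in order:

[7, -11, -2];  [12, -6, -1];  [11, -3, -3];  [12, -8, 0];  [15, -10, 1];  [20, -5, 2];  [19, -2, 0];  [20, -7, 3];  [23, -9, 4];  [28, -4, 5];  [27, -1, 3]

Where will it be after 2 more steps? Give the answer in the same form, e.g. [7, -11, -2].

[31, -8, 7]

Differencing gives [+5, +5, +1], [-1, +3, -2], [+1, -5, +3], [+3, -2, +1], [+5, +5, +1], [-1, +3, -2], [+1, -5, +3], [+3, -2, +1], [+5, +5, +1], [-1, +3, -2]. This is the pattern [+5, +5, +1], [-1, +3, -2], [+1, -5, +3], [+3, -2, +1] repeated.
step 11: apply [+1, -5, +3] → [28, -6, 6]
step 12: apply [+3, -2, +1] → [31, -8, 7]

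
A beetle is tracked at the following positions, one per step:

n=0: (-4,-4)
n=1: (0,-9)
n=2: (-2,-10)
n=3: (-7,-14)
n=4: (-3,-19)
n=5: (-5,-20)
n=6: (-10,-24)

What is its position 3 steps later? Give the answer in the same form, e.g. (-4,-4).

Step-to-step displacements: (+4,-5), (-2,-1), (-5,-4), (+4,-5), (-2,-1), (-5,-4) — a repeating cycle of length 3.
step 7: apply (+4,-5) → (-6,-29)
step 8: apply (-2,-1) → (-8,-30)
step 9: apply (-5,-4) → (-13,-34)

(-13,-34)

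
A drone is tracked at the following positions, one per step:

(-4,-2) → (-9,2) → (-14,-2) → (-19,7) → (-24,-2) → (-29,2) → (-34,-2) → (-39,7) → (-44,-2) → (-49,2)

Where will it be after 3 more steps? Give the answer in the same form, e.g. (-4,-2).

First: linear, -5 per step → -64 at step 12.
Second: cycles through -2, 2, -2, 7 every 4 steps. Step 12 lands at position 0 of the cycle → -2.

(-64,-2)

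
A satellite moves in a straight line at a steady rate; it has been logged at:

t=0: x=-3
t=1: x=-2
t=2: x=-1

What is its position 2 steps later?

x=1

The position changes by +1 every step.
step 3: -1 + 1 → x=0
step 4: 0 + 1 → x=1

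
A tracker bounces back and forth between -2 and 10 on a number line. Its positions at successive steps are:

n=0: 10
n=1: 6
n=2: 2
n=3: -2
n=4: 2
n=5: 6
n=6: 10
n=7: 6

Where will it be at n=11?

6

The value travels 4 per step and bounces off the walls at -2 and 10.
  step 8: 6 → 2
  step 9: 2 → -2
  step 10: -2 → 2
  step 11: 2 → 6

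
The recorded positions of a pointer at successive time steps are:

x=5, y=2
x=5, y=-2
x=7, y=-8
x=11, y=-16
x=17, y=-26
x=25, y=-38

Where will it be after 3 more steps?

Taking differences between consecutive positions: (+0, -4), (+2, -6), (+4, -8), (+6, -10), (+8, -12). These grow by (+2, -2) each step.
step 6: x=25, y=-38 + (+10, -14) → x=35, y=-52
step 7: x=35, y=-52 + (+12, -16) → x=47, y=-68
step 8: x=47, y=-68 + (+14, -18) → x=61, y=-86

x=61, y=-86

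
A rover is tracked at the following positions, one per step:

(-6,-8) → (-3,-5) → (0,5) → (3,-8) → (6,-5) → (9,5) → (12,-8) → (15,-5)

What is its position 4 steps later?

(27,5)

The first coordinate changes by +3 each step, so at step 11 it is -6 + 11·(3) = 27.
The second coordinate repeats the cycle [-8, -5, 5] with period 3; step 11 mod 3 = 2, giving 5.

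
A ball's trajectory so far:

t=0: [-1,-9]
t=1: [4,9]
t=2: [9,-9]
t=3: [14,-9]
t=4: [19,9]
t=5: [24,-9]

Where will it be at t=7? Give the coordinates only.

[34,9]

The first coordinate changes by +5 each step, so at step 7 it is -1 + 7·(5) = 34.
The second coordinate repeats the cycle [-9, 9, -9] with period 3; step 7 mod 3 = 1, giving 9.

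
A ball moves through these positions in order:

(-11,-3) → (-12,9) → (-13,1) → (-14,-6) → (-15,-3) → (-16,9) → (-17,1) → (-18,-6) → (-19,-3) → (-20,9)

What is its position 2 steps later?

The first coordinate changes by -1 each step, so at step 11 it is -11 + 11·(-1) = -22.
The second coordinate repeats the cycle [-3, 9, 1, -6] with period 4; step 11 mod 4 = 3, giving -6.

(-22,-6)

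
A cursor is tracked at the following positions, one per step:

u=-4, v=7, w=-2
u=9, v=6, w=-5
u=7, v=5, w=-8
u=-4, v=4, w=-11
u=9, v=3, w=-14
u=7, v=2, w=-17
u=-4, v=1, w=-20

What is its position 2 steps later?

u=7, v=-1, w=-26

The u coordinate repeats the cycle [-4, 9, 7] with period 3; step 8 mod 3 = 2, giving 7.
The v coordinate changes by -1 each step, so at step 8 it is 7 + 8·(-1) = -1.
The w coordinate changes by -3 each step, so at step 8 it is -2 + 8·(-3) = -26.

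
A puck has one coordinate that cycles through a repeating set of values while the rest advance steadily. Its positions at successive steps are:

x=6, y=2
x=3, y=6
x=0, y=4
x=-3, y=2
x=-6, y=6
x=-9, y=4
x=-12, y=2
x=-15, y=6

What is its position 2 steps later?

The x coordinate changes by -3 each step, so at step 9 it is 6 + 9·(-3) = -21.
The y coordinate repeats the cycle [2, 6, 4] with period 3; step 9 mod 3 = 0, giving 2.

x=-21, y=2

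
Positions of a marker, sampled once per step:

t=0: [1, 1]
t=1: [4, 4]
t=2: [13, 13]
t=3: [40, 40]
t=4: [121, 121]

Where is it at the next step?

[364, 364]

Consecutive displacements [+3, +3], [+9, +9], [+27, +27], [+81, +81] scale by a factor of 3 each step.
step 5: [121, 121] + [+243, +243] → [364, 364]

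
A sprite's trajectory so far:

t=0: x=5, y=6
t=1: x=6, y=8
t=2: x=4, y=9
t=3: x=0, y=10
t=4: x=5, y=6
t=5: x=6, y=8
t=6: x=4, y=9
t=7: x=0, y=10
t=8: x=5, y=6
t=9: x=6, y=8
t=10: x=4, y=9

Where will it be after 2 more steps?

x=5, y=6

Differencing gives (+1,+2), (-2,+1), (-4,+1), (+5,-4), (+1,+2), (-2,+1), (-4,+1), (+5,-4), (+1,+2), (-2,+1). This is the pattern (+1,+2), (-2,+1), (-4,+1), (+5,-4) repeated.
step 11: apply (-4,+1) → x=0, y=10
step 12: apply (+5,-4) → x=5, y=6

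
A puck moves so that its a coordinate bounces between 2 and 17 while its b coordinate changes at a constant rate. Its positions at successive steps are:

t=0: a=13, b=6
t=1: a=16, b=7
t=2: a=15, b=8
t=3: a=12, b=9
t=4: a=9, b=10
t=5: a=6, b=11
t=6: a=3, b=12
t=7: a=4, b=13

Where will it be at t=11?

The a coordinate travels 3 per step and bounces off the walls at 2 and 17.
  step 8: 4 → 7
  step 9: 7 → 10
  step 10: 10 → 13
  step 11: 13 → 16
The b coordinate changes by +1 each step: at step 11 it is 17.

a=16, b=17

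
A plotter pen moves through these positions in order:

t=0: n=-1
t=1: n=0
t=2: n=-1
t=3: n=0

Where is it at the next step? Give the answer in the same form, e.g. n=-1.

n=-1

Step-to-step displacements: +1, -1, +1; each is -1× the previous.
step 4: 0 − 1 → n=-1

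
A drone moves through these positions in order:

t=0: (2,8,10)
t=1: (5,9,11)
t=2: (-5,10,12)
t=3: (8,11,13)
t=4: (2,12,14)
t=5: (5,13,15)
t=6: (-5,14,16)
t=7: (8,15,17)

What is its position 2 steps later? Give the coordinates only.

(5,17,19)

The first coordinate repeats the cycle [2, 5, -5, 8] with period 4; step 9 mod 4 = 1, giving 5.
The second coordinate changes by +1 each step, so at step 9 it is 8 + 9·(1) = 17.
The third coordinate changes by +1 each step, so at step 9 it is 10 + 9·(1) = 19.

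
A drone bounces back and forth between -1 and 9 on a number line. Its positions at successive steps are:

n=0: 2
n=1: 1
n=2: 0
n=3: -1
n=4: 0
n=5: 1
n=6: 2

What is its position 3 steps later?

The value travels 1 per step and bounces off the walls at -1 and 9.
  step 7: 2 → 3
  step 8: 3 → 4
  step 9: 4 → 5

5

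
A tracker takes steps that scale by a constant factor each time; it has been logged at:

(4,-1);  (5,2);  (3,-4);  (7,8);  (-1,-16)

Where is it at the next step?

(15,32)

Consecutive displacements (+1,+3), (-2,-6), (+4,+12), (-8,-24) scale by a factor of -2 each step.
step 5: (-1,-16) + (+16,+48) → (15,32)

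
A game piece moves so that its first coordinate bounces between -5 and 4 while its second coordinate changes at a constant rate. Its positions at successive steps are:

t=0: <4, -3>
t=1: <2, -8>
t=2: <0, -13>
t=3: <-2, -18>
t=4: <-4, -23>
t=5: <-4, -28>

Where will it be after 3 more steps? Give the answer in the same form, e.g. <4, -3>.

The first coordinate reflects between -5 and 4, moving 2 per step.
  step 6: -4 → -2
  step 7: -2 → 0
  step 8: 0 → 2
The second coordinate changes by -5 each step: at step 8 it is -43.

<2, -43>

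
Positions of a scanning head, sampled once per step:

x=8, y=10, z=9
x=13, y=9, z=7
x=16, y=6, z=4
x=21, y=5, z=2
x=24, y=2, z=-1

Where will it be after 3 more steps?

x=37, y=-3, z=-8

The moves between consecutive positions are (+5, -1, -2), (+3, -3, -3), (+5, -1, -2), (+3, -3, -3); they repeat the 2-cycle [(+5, -1, -2), (+3, -3, -3)].
step 5: apply (+5, -1, -2) → x=29, y=1, z=-3
step 6: apply (+3, -3, -3) → x=32, y=-2, z=-6
step 7: apply (+5, -1, -2) → x=37, y=-3, z=-8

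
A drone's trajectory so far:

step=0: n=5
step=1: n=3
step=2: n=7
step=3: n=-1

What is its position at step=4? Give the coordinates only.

The jumps are -2, +4, -8 — a geometric progression with ratio -2.
step 4: -1 + 16 → n=15

n=15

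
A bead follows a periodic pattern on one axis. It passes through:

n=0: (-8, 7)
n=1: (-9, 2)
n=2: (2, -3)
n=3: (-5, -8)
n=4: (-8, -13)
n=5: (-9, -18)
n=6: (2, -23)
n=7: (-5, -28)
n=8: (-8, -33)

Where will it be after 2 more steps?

(2, -43)

First: cycles through -8, -9, 2, -5 every 4 steps. Step 10 lands at position 2 of the cycle → 2.
Second: linear, -5 per step → -43 at step 10.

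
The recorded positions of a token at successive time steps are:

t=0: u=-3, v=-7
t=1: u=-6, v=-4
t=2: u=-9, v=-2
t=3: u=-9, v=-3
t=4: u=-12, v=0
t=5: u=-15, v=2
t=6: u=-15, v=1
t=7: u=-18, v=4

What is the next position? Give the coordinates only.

The moves between consecutive positions are (-3, +3), (-3, +2), (+0, -1), (-3, +3), (-3, +2), (+0, -1), (-3, +3); they repeat the 3-cycle [(-3, +3), (-3, +2), (+0, -1)].
step 8: apply (-3, +2) → u=-21, v=6

u=-21, v=6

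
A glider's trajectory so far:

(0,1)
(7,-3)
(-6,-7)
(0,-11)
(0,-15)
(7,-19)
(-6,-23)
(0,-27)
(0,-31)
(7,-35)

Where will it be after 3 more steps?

(0,-47)

The first coordinate repeats the cycle [0, 7, -6, 0] with period 4; step 12 mod 4 = 0, giving 0.
The second coordinate changes by -4 each step, so at step 12 it is 1 + 12·(-4) = -47.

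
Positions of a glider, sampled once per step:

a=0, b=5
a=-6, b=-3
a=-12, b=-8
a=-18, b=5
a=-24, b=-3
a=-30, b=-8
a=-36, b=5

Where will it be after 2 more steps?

The a coordinate changes by -6 each step, so at step 8 it is 0 + 8·(-6) = -48.
The b coordinate repeats the cycle [5, -3, -8] with period 3; step 8 mod 3 = 2, giving -8.

a=-48, b=-8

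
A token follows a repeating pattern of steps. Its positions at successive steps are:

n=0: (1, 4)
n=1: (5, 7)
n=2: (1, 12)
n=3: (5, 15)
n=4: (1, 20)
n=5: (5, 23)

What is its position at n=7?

The moves between consecutive positions are (+4, +3), (-4, +5), (+4, +3), (-4, +5), (+4, +3); they repeat the 2-cycle [(+4, +3), (-4, +5)].
step 6: apply (-4, +5) → (1, 28)
step 7: apply (+4, +3) → (5, 31)

(5, 31)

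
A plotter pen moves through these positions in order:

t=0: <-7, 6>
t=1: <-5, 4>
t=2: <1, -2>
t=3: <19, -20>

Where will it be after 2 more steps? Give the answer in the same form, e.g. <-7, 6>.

Step-to-step displacements: <+2, -2>, <+6, -6>, <+18, -18>; each is 3× the previous.
step 4: <19, -20> + <+54, -54> → <73, -74>
step 5: <73, -74> + <+162, -162> → <235, -236>

<235, -236>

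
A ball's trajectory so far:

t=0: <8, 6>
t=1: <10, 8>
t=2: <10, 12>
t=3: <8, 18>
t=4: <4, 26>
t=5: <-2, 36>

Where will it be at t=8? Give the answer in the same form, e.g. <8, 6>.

<-32, 78>

Taking differences between consecutive positions: <+2, +2>, <+0, +4>, <-2, +6>, <-4, +8>, <-6, +10>. These grow by <-2, +2> each step.
step 6: <-2, 36> + <-8, +12> → <-10, 48>
step 7: <-10, 48> + <-10, +14> → <-20, 62>
step 8: <-20, 62> + <-12, +16> → <-32, 78>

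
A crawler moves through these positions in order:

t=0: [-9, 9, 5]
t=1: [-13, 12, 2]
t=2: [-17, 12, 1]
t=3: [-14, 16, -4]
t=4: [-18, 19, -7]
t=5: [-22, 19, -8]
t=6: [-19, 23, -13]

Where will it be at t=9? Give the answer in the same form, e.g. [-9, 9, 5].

Step-to-step displacements: [-4, +3, -3], [-4, +0, -1], [+3, +4, -5], [-4, +3, -3], [-4, +0, -1], [+3, +4, -5] — a repeating cycle of length 3.
step 7: apply [-4, +3, -3] → [-23, 26, -16]
step 8: apply [-4, +0, -1] → [-27, 26, -17]
step 9: apply [+3, +4, -5] → [-24, 30, -22]

[-24, 30, -22]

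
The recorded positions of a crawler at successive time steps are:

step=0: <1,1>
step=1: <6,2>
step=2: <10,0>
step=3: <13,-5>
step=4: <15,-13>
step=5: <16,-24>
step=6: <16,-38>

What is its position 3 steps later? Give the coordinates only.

Taking differences between consecutive positions: <+5,+1>, <+4,-2>, <+3,-5>, <+2,-8>, <+1,-11>, <+0,-14>. These grow by <-1,-3> each step.
step 7: <16,-38> + <-1,-17> → <15,-55>
step 8: <15,-55> + <-2,-20> → <13,-75>
step 9: <13,-75> + <-3,-23> → <10,-98>

<10,-98>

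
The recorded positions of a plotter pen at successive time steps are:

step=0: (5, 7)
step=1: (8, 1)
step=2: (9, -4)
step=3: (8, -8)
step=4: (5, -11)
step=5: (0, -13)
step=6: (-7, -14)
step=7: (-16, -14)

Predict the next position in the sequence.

(-27, -13)

First differences are (+3, -6), (+1, -5), (-1, -4), (-3, -3), (-5, -2), (-7, -1), (-9, +0); their common second difference is (-2, +1) (constant acceleration).
step 8: (-16, -14) + (-11, +1) → (-27, -13)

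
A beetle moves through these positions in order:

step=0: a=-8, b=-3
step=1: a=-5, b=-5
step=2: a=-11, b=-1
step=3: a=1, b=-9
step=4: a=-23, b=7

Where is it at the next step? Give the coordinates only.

The jumps are (+3,-2), (-6,+4), (+12,-8), (-24,+16) — a geometric progression with ratio -2.
step 5: a=-23, b=7 + (+48,-32) → a=25, b=-25

a=25, b=-25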